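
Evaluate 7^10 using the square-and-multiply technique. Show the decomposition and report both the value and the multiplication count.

Computing 7^10 by squaring (build up from 7^1; each line after the first costs one multiplication):

7^1 = 7
7^2 = (7^1)^2 = 7^2 = 49
7^4 = (7^2)^2 = 49^2 = 2401
7^5 = 7 * 7^4 = 7 * 2401 = 16807
7^10 = (7^5)^2 = 16807^2 = 282475249

Result: 282475249
Multiplications needed: 4 (4 lines after 7^1)

7^10 = 282475249. Using exponentiation by squaring, this requires 4 multiplications. The key idea: if the exponent is even, square the half-power; if odd, multiply by the base once.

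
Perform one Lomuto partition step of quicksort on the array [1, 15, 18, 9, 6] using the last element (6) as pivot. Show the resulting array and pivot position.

Lomuto partition with pivot = 6:

Initial array: [1, 15, 18, 9, 6]

arr[0]=1 <= 6: swap with position 0, array becomes [1, 15, 18, 9, 6]
arr[1]=15 > 6: no swap
arr[2]=18 > 6: no swap
arr[3]=9 > 6: no swap

Place pivot at position 1: [1, 6, 18, 9, 15]
Pivot position: 1

After partitioning with pivot 6, the array becomes [1, 6, 18, 9, 15]. The pivot is placed at index 1. All elements to the left of the pivot are <= 6, and all elements to the right are > 6.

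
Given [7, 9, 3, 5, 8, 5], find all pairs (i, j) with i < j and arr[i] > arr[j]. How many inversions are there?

Finding inversions in [7, 9, 3, 5, 8, 5]:

(0, 2): arr[0]=7 > arr[2]=3
(0, 3): arr[0]=7 > arr[3]=5
(0, 5): arr[0]=7 > arr[5]=5
(1, 2): arr[1]=9 > arr[2]=3
(1, 3): arr[1]=9 > arr[3]=5
(1, 4): arr[1]=9 > arr[4]=8
(1, 5): arr[1]=9 > arr[5]=5
(4, 5): arr[4]=8 > arr[5]=5

Total inversions: 8

The array has 8 inversion(s): (0,2), (0,3), (0,5), (1,2), (1,3), (1,4), (1,5), (4,5). Each pair (i,j) satisfies i < j and arr[i] > arr[j].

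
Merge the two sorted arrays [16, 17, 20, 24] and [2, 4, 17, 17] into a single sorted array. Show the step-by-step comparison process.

Merging process:

Compare 16 vs 2: take 2 from right. Merged: [2]
Compare 16 vs 4: take 4 from right. Merged: [2, 4]
Compare 16 vs 17: take 16 from left. Merged: [2, 4, 16]
Compare 17 vs 17: take 17 from left. Merged: [2, 4, 16, 17]
Compare 20 vs 17: take 17 from right. Merged: [2, 4, 16, 17, 17]
Compare 20 vs 17: take 17 from right. Merged: [2, 4, 16, 17, 17, 17]
Append remaining from left: [20, 24]. Merged: [2, 4, 16, 17, 17, 17, 20, 24]

Final merged array: [2, 4, 16, 17, 17, 17, 20, 24]
Total comparisons: 6

The merged array is [2, 4, 16, 17, 17, 17, 20, 24], requiring 6 comparisons. The merge step runs in O(n) time where n is the total number of elements.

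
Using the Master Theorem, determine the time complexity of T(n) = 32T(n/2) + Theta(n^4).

Master Theorem for T(n) = 32T(n/2) + O(n^4):

a = 32, b = 2, c = 4
log_b(a) = log_2(32) = 5.0000

Case 1: c = 4 < log_2(32) = 5.0000
T(n) = O(n^(log_2 32)) = O(n^5)

For T(n) = 32T(n/2) + O(n^4): log_2(32) = 5.0000. This is Case 1 of the Master Theorem (c < log_b(a), work dominated by leaves), giving O(n^5).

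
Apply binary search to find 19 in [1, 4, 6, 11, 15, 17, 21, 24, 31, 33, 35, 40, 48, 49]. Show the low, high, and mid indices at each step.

Binary search for 19 in [1, 4, 6, 11, 15, 17, 21, 24, 31, 33, 35, 40, 48, 49]:

lo=0, hi=13, mid=6, arr[mid]=21 -> 21 > 19, search left half
lo=0, hi=5, mid=2, arr[mid]=6 -> 6 < 19, search right half
lo=3, hi=5, mid=4, arr[mid]=15 -> 15 < 19, search right half
lo=5, hi=5, mid=5, arr[mid]=17 -> 17 < 19, search right half
lo=6 > hi=5, target 19 not found

Binary search determines that 19 is not in the array after 4 comparisons. The search space was exhausted without finding the target.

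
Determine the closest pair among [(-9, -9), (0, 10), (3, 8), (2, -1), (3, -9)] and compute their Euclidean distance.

Computing all pairwise distances among 5 points:

d((-9, -9), (0, 10)) = 21.0238
d((-9, -9), (3, 8)) = 20.8087
d((-9, -9), (2, -1)) = 13.6015
d((-9, -9), (3, -9)) = 12.0
d((0, 10), (3, 8)) = 3.6056 <-- minimum
d((0, 10), (2, -1)) = 11.1803
d((0, 10), (3, -9)) = 19.2354
d((3, 8), (2, -1)) = 9.0554
d((3, 8), (3, -9)) = 17.0
d((2, -1), (3, -9)) = 8.0623

Closest pair: (0, 10) and (3, 8) with distance 3.6056

The closest pair is (0, 10) and (3, 8) with Euclidean distance 3.6056. For 5 points, brute-force pairwise comparison is shown above. For large n, the divide-and-conquer algorithm (sort by x, recurse on halves, check the dividing strip) achieves O(n log n).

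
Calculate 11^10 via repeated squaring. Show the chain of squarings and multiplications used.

Computing 11^10 by squaring (build up from 11^1; each line after the first costs one multiplication):

11^1 = 11
11^2 = (11^1)^2 = 11^2 = 121
11^4 = (11^2)^2 = 121^2 = 14641
11^5 = 11 * 11^4 = 11 * 14641 = 161051
11^10 = (11^5)^2 = 161051^2 = 25937424601

Result: 25937424601
Multiplications needed: 4 (4 lines after 11^1)

11^10 = 25937424601. Using exponentiation by squaring, this requires 4 multiplications. The key idea: if the exponent is even, square the half-power; if odd, multiply by the base once.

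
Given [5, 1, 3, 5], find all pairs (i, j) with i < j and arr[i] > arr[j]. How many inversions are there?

Finding inversions in [5, 1, 3, 5]:

(0, 1): arr[0]=5 > arr[1]=1
(0, 2): arr[0]=5 > arr[2]=3

Total inversions: 2

The array has 2 inversion(s): (0,1), (0,2). Each pair (i,j) satisfies i < j and arr[i] > arr[j].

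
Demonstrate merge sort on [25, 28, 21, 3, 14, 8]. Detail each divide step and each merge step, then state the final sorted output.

Merge sort trace:

Split: [25, 28, 21, 3, 14, 8] -> [25, 28, 21] and [3, 14, 8]
  Split: [25, 28, 21] -> [25] and [28, 21]
    Split: [28, 21] -> [28] and [21]
    Merge: [28] + [21] -> [21, 28]
  Merge: [25] + [21, 28] -> [21, 25, 28]
  Split: [3, 14, 8] -> [3] and [14, 8]
    Split: [14, 8] -> [14] and [8]
    Merge: [14] + [8] -> [8, 14]
  Merge: [3] + [8, 14] -> [3, 8, 14]
Merge: [21, 25, 28] + [3, 8, 14] -> [3, 8, 14, 21, 25, 28]

Final sorted array: [3, 8, 14, 21, 25, 28]

The merge sort proceeds by recursively splitting the array and merging sorted halves.
After all merges, the sorted array is [3, 8, 14, 21, 25, 28].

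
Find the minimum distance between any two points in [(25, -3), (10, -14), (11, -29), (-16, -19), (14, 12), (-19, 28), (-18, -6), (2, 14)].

Computing all pairwise distances among 8 points:

d((25, -3), (10, -14)) = 18.6011
d((25, -3), (11, -29)) = 29.5296
d((25, -3), (-16, -19)) = 44.0114
d((25, -3), (14, 12)) = 18.6011
d((25, -3), (-19, 28)) = 53.8238
d((25, -3), (-18, -6)) = 43.1045
d((25, -3), (2, 14)) = 28.6007
d((10, -14), (11, -29)) = 15.0333
d((10, -14), (-16, -19)) = 26.4764
d((10, -14), (14, 12)) = 26.3059
d((10, -14), (-19, 28)) = 51.0392
d((10, -14), (-18, -6)) = 29.1204
d((10, -14), (2, 14)) = 29.1204
d((11, -29), (-16, -19)) = 28.7924
d((11, -29), (14, 12)) = 41.1096
d((11, -29), (-19, 28)) = 64.4127
d((11, -29), (-18, -6)) = 37.0135
d((11, -29), (2, 14)) = 43.9318
d((-16, -19), (14, 12)) = 43.1393
d((-16, -19), (-19, 28)) = 47.0956
d((-16, -19), (-18, -6)) = 13.1529
d((-16, -19), (2, 14)) = 37.5899
d((14, 12), (-19, 28)) = 36.6742
d((14, 12), (-18, -6)) = 36.7151
d((14, 12), (2, 14)) = 12.1655 <-- minimum
d((-19, 28), (-18, -6)) = 34.0147
d((-19, 28), (2, 14)) = 25.2389
d((-18, -6), (2, 14)) = 28.2843

Closest pair: (14, 12) and (2, 14) with distance 12.1655

The closest pair is (14, 12) and (2, 14) with Euclidean distance 12.1655. For 8 points, brute-force pairwise comparison is shown above. For large n, the divide-and-conquer algorithm (sort by x, recurse on halves, check the dividing strip) achieves O(n log n).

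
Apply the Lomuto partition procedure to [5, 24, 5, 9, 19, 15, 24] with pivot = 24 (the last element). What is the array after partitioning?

Lomuto partition with pivot = 24:

Initial array: [5, 24, 5, 9, 19, 15, 24]

arr[0]=5 <= 24: swap with position 0, array becomes [5, 24, 5, 9, 19, 15, 24]
arr[1]=24 <= 24: swap with position 1, array becomes [5, 24, 5, 9, 19, 15, 24]
arr[2]=5 <= 24: swap with position 2, array becomes [5, 24, 5, 9, 19, 15, 24]
arr[3]=9 <= 24: swap with position 3, array becomes [5, 24, 5, 9, 19, 15, 24]
arr[4]=19 <= 24: swap with position 4, array becomes [5, 24, 5, 9, 19, 15, 24]
arr[5]=15 <= 24: swap with position 5, array becomes [5, 24, 5, 9, 19, 15, 24]

Place pivot at position 6: [5, 24, 5, 9, 19, 15, 24]
Pivot position: 6

After partitioning with pivot 24, the array becomes [5, 24, 5, 9, 19, 15, 24]. The pivot is placed at index 6. All elements to the left of the pivot are <= 24, and all elements to the right are > 24.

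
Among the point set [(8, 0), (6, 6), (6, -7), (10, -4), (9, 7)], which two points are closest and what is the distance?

Computing all pairwise distances among 5 points:

d((8, 0), (6, 6)) = 6.3246
d((8, 0), (6, -7)) = 7.2801
d((8, 0), (10, -4)) = 4.4721
d((8, 0), (9, 7)) = 7.0711
d((6, 6), (6, -7)) = 13.0
d((6, 6), (10, -4)) = 10.7703
d((6, 6), (9, 7)) = 3.1623 <-- minimum
d((6, -7), (10, -4)) = 5.0
d((6, -7), (9, 7)) = 14.3178
d((10, -4), (9, 7)) = 11.0454

Closest pair: (6, 6) and (9, 7) with distance 3.1623

The closest pair is (6, 6) and (9, 7) with Euclidean distance 3.1623. For 5 points, brute-force pairwise comparison is shown above. For large n, the divide-and-conquer algorithm (sort by x, recurse on halves, check the dividing strip) achieves O(n log n).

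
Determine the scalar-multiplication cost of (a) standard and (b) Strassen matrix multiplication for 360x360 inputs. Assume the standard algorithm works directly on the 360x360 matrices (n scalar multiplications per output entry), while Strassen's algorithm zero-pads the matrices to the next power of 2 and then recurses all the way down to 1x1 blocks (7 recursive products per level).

Matrix multiplication for 360x360 matrices:

Strassen's algorithm requires power-of-2 dimensions. Pad 360x360 to 512x512 (next power of 2).

Standard algorithm: 360^3 = 46656000 multiplications
Strassen's algorithm: 7^(log2(512)) = 7^9 = 40353607 multiplications
Savings: 46656000 - 40353607 = 6302393 multiplications

Standard: 46656000 multiplications (360^3). Strassen: 40353607 multiplications (7^9, after padding to 512x512). Strassen reduces 8 recursive multiplications to 7 at each level.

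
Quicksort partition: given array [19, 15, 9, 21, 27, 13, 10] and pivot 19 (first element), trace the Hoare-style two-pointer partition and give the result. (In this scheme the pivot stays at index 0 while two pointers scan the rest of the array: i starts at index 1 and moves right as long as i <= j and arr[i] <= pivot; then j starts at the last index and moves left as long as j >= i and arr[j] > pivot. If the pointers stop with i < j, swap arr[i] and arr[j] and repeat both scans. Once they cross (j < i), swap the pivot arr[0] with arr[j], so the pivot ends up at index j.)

Hoare-style two-pointer partition with pivot = 19:

Initial array: [19, 15, 9, 21, 27, 13, 10]

Pointers start at i = 1, j = 6.
i stops at index 3 (arr[3]=21 > 19), j stops at index 6 (arr[6]=10 <= 19): swap arr[3] and arr[6], array becomes [19, 15, 9, 10, 27, 13, 21]
i stops at index 4 (arr[4]=27 > 19), j stops at index 5 (arr[5]=13 <= 19): swap arr[4] and arr[5], array becomes [19, 15, 9, 10, 13, 27, 21]
i ends at 5, j ends at 4: the pointers have crossed (j < i), so scanning stops.

Swap pivot arr[0] with arr[4] to place pivot at position 4: [13, 15, 9, 10, 19, 27, 21]
Pivot position: 4

After partitioning with pivot 19, the array becomes [13, 15, 9, 10, 19, 27, 21]. The pivot is placed at index 4. All elements to the left of the pivot are <= 19, and all elements to the right are > 19.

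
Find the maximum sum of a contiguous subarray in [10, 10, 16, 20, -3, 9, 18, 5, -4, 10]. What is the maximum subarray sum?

Using Kadane's algorithm on [10, 10, 16, 20, -3, 9, 18, 5, -4, 10]:

Scanning through the array:
Position 1 (value 10): max_ending_here = 20, max_so_far = 20
Position 2 (value 16): max_ending_here = 36, max_so_far = 36
Position 3 (value 20): max_ending_here = 56, max_so_far = 56
Position 4 (value -3): max_ending_here = 53, max_so_far = 56
Position 5 (value 9): max_ending_here = 62, max_so_far = 62
Position 6 (value 18): max_ending_here = 80, max_so_far = 80
Position 7 (value 5): max_ending_here = 85, max_so_far = 85
Position 8 (value -4): max_ending_here = 81, max_so_far = 85
Position 9 (value 10): max_ending_here = 91, max_so_far = 91

Maximum subarray: [10, 10, 16, 20, -3, 9, 18, 5, -4, 10]
Maximum sum: 91

The maximum subarray is [10, 10, 16, 20, -3, 9, 18, 5, -4, 10] with sum 91. This subarray runs from index 0 to index 9.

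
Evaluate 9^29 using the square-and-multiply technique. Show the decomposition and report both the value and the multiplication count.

Computing 9^29 by squaring (build up from 9^1; each line after the first costs one multiplication):

9^1 = 9
9^2 = (9^1)^2 = 9^2 = 81
9^3 = 9 * 9^2 = 9 * 81 = 729
9^6 = (9^3)^2 = 729^2 = 531441
9^7 = 9 * 9^6 = 9 * 531441 = 4782969
9^14 = (9^7)^2 = 4782969^2 = 22876792454961
9^28 = (9^14)^2 = 22876792454961^2 = 523347633027360537213511521
9^29 = 9 * 9^28 = 9 * 523347633027360537213511521 = 4710128697246244834921603689

Result: 4710128697246244834921603689
Multiplications needed: 7 (7 lines after 9^1)

9^29 = 4710128697246244834921603689. Using exponentiation by squaring, this requires 7 multiplications. The key idea: if the exponent is even, square the half-power; if odd, multiply by the base once.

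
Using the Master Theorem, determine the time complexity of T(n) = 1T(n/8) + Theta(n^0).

Master Theorem for T(n) = 1T(n/8) + O(n^0):

a = 1, b = 8, c = 0
log_b(a) = log_8(1) = 0.0000

Case 2: c = 0 = log_8(1) = 0.0000
T(n) = O(n^0 log n) = O(log n)

For T(n) = 1T(n/8) + O(n^0): log_8(1) = 0.0000. This is Case 2 of the Master Theorem (c = log_b(a), equal work at all levels), giving O(log n).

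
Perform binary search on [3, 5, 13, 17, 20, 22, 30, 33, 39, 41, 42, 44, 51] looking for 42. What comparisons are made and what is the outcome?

Binary search for 42 in [3, 5, 13, 17, 20, 22, 30, 33, 39, 41, 42, 44, 51]:

lo=0, hi=12, mid=6, arr[mid]=30 -> 30 < 42, search right half
lo=7, hi=12, mid=9, arr[mid]=41 -> 41 < 42, search right half
lo=10, hi=12, mid=11, arr[mid]=44 -> 44 > 42, search left half
lo=10, hi=10, mid=10, arr[mid]=42 -> Found target at index 10!

Binary search finds 42 at index 10 after 4 comparisons. The search repeatedly halves the search space by comparing with the middle element.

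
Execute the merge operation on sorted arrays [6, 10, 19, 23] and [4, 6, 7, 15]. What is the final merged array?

Merging process:

Compare 6 vs 4: take 4 from right. Merged: [4]
Compare 6 vs 6: take 6 from left. Merged: [4, 6]
Compare 10 vs 6: take 6 from right. Merged: [4, 6, 6]
Compare 10 vs 7: take 7 from right. Merged: [4, 6, 6, 7]
Compare 10 vs 15: take 10 from left. Merged: [4, 6, 6, 7, 10]
Compare 19 vs 15: take 15 from right. Merged: [4, 6, 6, 7, 10, 15]
Append remaining from left: [19, 23]. Merged: [4, 6, 6, 7, 10, 15, 19, 23]

Final merged array: [4, 6, 6, 7, 10, 15, 19, 23]
Total comparisons: 6

The merged array is [4, 6, 6, 7, 10, 15, 19, 23], requiring 6 comparisons. The merge step runs in O(n) time where n is the total number of elements.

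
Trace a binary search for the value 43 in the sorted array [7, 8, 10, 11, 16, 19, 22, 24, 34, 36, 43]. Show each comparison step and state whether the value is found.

Binary search for 43 in [7, 8, 10, 11, 16, 19, 22, 24, 34, 36, 43]:

lo=0, hi=10, mid=5, arr[mid]=19 -> 19 < 43, search right half
lo=6, hi=10, mid=8, arr[mid]=34 -> 34 < 43, search right half
lo=9, hi=10, mid=9, arr[mid]=36 -> 36 < 43, search right half
lo=10, hi=10, mid=10, arr[mid]=43 -> Found target at index 10!

Binary search finds 43 at index 10 after 4 comparisons. The search repeatedly halves the search space by comparing with the middle element.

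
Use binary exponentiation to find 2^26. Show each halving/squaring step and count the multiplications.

Computing 2^26 by squaring (build up from 2^1; each line after the first costs one multiplication):

2^1 = 2
2^2 = (2^1)^2 = 2^2 = 4
2^3 = 2 * 2^2 = 2 * 4 = 8
2^6 = (2^3)^2 = 8^2 = 64
2^12 = (2^6)^2 = 64^2 = 4096
2^13 = 2 * 2^12 = 2 * 4096 = 8192
2^26 = (2^13)^2 = 8192^2 = 67108864

Result: 67108864
Multiplications needed: 6 (6 lines after 2^1)

2^26 = 67108864. Using exponentiation by squaring, this requires 6 multiplications. The key idea: if the exponent is even, square the half-power; if odd, multiply by the base once.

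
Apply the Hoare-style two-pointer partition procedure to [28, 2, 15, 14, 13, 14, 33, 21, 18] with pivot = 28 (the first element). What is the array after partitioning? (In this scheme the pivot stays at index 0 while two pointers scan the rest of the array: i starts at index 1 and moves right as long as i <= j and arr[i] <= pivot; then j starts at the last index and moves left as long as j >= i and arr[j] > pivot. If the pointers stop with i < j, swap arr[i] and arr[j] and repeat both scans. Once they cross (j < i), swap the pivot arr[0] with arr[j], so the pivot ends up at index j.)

Hoare-style two-pointer partition with pivot = 28:

Initial array: [28, 2, 15, 14, 13, 14, 33, 21, 18]

Pointers start at i = 1, j = 8.
i stops at index 6 (arr[6]=33 > 28), j stops at index 8 (arr[8]=18 <= 28): swap arr[6] and arr[8], array becomes [28, 2, 15, 14, 13, 14, 18, 21, 33]
i ends at 8, j ends at 7: the pointers have crossed (j < i), so scanning stops.

Swap pivot arr[0] with arr[7] to place pivot at position 7: [21, 2, 15, 14, 13, 14, 18, 28, 33]
Pivot position: 7

After partitioning with pivot 28, the array becomes [21, 2, 15, 14, 13, 14, 18, 28, 33]. The pivot is placed at index 7. All elements to the left of the pivot are <= 28, and all elements to the right are > 28.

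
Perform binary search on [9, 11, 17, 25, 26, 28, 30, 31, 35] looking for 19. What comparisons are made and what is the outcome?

Binary search for 19 in [9, 11, 17, 25, 26, 28, 30, 31, 35]:

lo=0, hi=8, mid=4, arr[mid]=26 -> 26 > 19, search left half
lo=0, hi=3, mid=1, arr[mid]=11 -> 11 < 19, search right half
lo=2, hi=3, mid=2, arr[mid]=17 -> 17 < 19, search right half
lo=3, hi=3, mid=3, arr[mid]=25 -> 25 > 19, search left half
lo=3 > hi=2, target 19 not found

Binary search determines that 19 is not in the array after 4 comparisons. The search space was exhausted without finding the target.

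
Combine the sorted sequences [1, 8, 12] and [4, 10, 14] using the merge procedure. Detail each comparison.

Merging process:

Compare 1 vs 4: take 1 from left. Merged: [1]
Compare 8 vs 4: take 4 from right. Merged: [1, 4]
Compare 8 vs 10: take 8 from left. Merged: [1, 4, 8]
Compare 12 vs 10: take 10 from right. Merged: [1, 4, 8, 10]
Compare 12 vs 14: take 12 from left. Merged: [1, 4, 8, 10, 12]
Append remaining from right: [14]. Merged: [1, 4, 8, 10, 12, 14]

Final merged array: [1, 4, 8, 10, 12, 14]
Total comparisons: 5

The merged array is [1, 4, 8, 10, 12, 14], requiring 5 comparisons. The merge step runs in O(n) time where n is the total number of elements.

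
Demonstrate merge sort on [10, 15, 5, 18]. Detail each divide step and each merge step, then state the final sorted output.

Merge sort trace:

Split: [10, 15, 5, 18] -> [10, 15] and [5, 18]
  Split: [10, 15] -> [10] and [15]
  Merge: [10] + [15] -> [10, 15]
  Split: [5, 18] -> [5] and [18]
  Merge: [5] + [18] -> [5, 18]
Merge: [10, 15] + [5, 18] -> [5, 10, 15, 18]

Final sorted array: [5, 10, 15, 18]

The merge sort proceeds by recursively splitting the array and merging sorted halves.
After all merges, the sorted array is [5, 10, 15, 18].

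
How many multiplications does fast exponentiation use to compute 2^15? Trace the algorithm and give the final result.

Computing 2^15 by squaring (build up from 2^1; each line after the first costs one multiplication):

2^1 = 2
2^2 = (2^1)^2 = 2^2 = 4
2^3 = 2 * 2^2 = 2 * 4 = 8
2^6 = (2^3)^2 = 8^2 = 64
2^7 = 2 * 2^6 = 2 * 64 = 128
2^14 = (2^7)^2 = 128^2 = 16384
2^15 = 2 * 2^14 = 2 * 16384 = 32768

Result: 32768
Multiplications needed: 6 (6 lines after 2^1)

2^15 = 32768. Using exponentiation by squaring, this requires 6 multiplications. The key idea: if the exponent is even, square the half-power; if odd, multiply by the base once.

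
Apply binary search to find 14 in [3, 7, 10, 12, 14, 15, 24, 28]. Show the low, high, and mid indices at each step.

Binary search for 14 in [3, 7, 10, 12, 14, 15, 24, 28]:

lo=0, hi=7, mid=3, arr[mid]=12 -> 12 < 14, search right half
lo=4, hi=7, mid=5, arr[mid]=15 -> 15 > 14, search left half
lo=4, hi=4, mid=4, arr[mid]=14 -> Found target at index 4!

Binary search finds 14 at index 4 after 3 comparisons. The search repeatedly halves the search space by comparing with the middle element.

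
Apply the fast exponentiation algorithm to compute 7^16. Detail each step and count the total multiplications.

Computing 7^16 by squaring (build up from 7^1; each line after the first costs one multiplication):

7^1 = 7
7^2 = (7^1)^2 = 7^2 = 49
7^4 = (7^2)^2 = 49^2 = 2401
7^8 = (7^4)^2 = 2401^2 = 5764801
7^16 = (7^8)^2 = 5764801^2 = 33232930569601

Result: 33232930569601
Multiplications needed: 4 (4 lines after 7^1)

7^16 = 33232930569601. Using exponentiation by squaring, this requires 4 multiplications. The key idea: if the exponent is even, square the half-power; if odd, multiply by the base once.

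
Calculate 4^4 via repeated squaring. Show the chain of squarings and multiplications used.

Computing 4^4 by squaring (build up from 4^1; each line after the first costs one multiplication):

4^1 = 4
4^2 = (4^1)^2 = 4^2 = 16
4^4 = (4^2)^2 = 16^2 = 256

Result: 256
Multiplications needed: 2 (2 lines after 4^1)

4^4 = 256. Using exponentiation by squaring, this requires 2 multiplications. The key idea: if the exponent is even, square the half-power; if odd, multiply by the base once.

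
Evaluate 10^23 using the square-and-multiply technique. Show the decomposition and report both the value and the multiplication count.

Computing 10^23 by squaring (build up from 10^1; each line after the first costs one multiplication):

10^1 = 10
10^2 = (10^1)^2 = 10^2 = 100
10^4 = (10^2)^2 = 100^2 = 10000
10^5 = 10 * 10^4 = 10 * 10000 = 100000
10^10 = (10^5)^2 = 100000^2 = 10000000000
10^11 = 10 * 10^10 = 10 * 10000000000 = 100000000000
10^22 = (10^11)^2 = 100000000000^2 = 10000000000000000000000
10^23 = 10 * 10^22 = 10 * 10000000000000000000000 = 100000000000000000000000

Result: 100000000000000000000000
Multiplications needed: 7 (7 lines after 10^1)

10^23 = 100000000000000000000000. Using exponentiation by squaring, this requires 7 multiplications. The key idea: if the exponent is even, square the half-power; if odd, multiply by the base once.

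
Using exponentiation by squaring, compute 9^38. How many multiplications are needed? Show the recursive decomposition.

Computing 9^38 by squaring (build up from 9^1; each line after the first costs one multiplication):

9^1 = 9
9^2 = (9^1)^2 = 9^2 = 81
9^4 = (9^2)^2 = 81^2 = 6561
9^8 = (9^4)^2 = 6561^2 = 43046721
9^9 = 9 * 9^8 = 9 * 43046721 = 387420489
9^18 = (9^9)^2 = 387420489^2 = 150094635296999121
9^19 = 9 * 9^18 = 9 * 150094635296999121 = 1350851717672992089
9^38 = (9^19)^2 = 1350851717672992089^2 = 1824800363140073127359051977856583921

Result: 1824800363140073127359051977856583921
Multiplications needed: 7 (7 lines after 9^1)

9^38 = 1824800363140073127359051977856583921. Using exponentiation by squaring, this requires 7 multiplications. The key idea: if the exponent is even, square the half-power; if odd, multiply by the base once.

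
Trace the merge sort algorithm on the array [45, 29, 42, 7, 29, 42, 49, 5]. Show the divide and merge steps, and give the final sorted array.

Merge sort trace:

Split: [45, 29, 42, 7, 29, 42, 49, 5] -> [45, 29, 42, 7] and [29, 42, 49, 5]
  Split: [45, 29, 42, 7] -> [45, 29] and [42, 7]
    Split: [45, 29] -> [45] and [29]
    Merge: [45] + [29] -> [29, 45]
    Split: [42, 7] -> [42] and [7]
    Merge: [42] + [7] -> [7, 42]
  Merge: [29, 45] + [7, 42] -> [7, 29, 42, 45]
  Split: [29, 42, 49, 5] -> [29, 42] and [49, 5]
    Split: [29, 42] -> [29] and [42]
    Merge: [29] + [42] -> [29, 42]
    Split: [49, 5] -> [49] and [5]
    Merge: [49] + [5] -> [5, 49]
  Merge: [29, 42] + [5, 49] -> [5, 29, 42, 49]
Merge: [7, 29, 42, 45] + [5, 29, 42, 49] -> [5, 7, 29, 29, 42, 42, 45, 49]

Final sorted array: [5, 7, 29, 29, 42, 42, 45, 49]

The merge sort proceeds by recursively splitting the array and merging sorted halves.
After all merges, the sorted array is [5, 7, 29, 29, 42, 42, 45, 49].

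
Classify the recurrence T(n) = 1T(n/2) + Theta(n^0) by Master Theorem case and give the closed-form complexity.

Master Theorem for T(n) = 1T(n/2) + O(n^0):

a = 1, b = 2, c = 0
log_b(a) = log_2(1) = 0.0000

Case 2: c = 0 = log_2(1) = 0.0000
T(n) = O(n^0 log n) = O(log n)

For T(n) = 1T(n/2) + O(n^0): log_2(1) = 0.0000. This is Case 2 of the Master Theorem (c = log_b(a), equal work at all levels), giving O(log n).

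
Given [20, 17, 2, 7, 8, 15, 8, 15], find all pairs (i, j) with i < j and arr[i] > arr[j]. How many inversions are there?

Finding inversions in [20, 17, 2, 7, 8, 15, 8, 15]:

(0, 1): arr[0]=20 > arr[1]=17
(0, 2): arr[0]=20 > arr[2]=2
(0, 3): arr[0]=20 > arr[3]=7
(0, 4): arr[0]=20 > arr[4]=8
(0, 5): arr[0]=20 > arr[5]=15
(0, 6): arr[0]=20 > arr[6]=8
(0, 7): arr[0]=20 > arr[7]=15
(1, 2): arr[1]=17 > arr[2]=2
(1, 3): arr[1]=17 > arr[3]=7
(1, 4): arr[1]=17 > arr[4]=8
(1, 5): arr[1]=17 > arr[5]=15
(1, 6): arr[1]=17 > arr[6]=8
(1, 7): arr[1]=17 > arr[7]=15
(5, 6): arr[5]=15 > arr[6]=8

Total inversions: 14

The array has 14 inversion(s): (0,1), (0,2), (0,3), (0,4), (0,5), (0,6), (0,7), (1,2), (1,3), (1,4), (1,5), (1,6), (1,7), (5,6). Each pair (i,j) satisfies i < j and arr[i] > arr[j].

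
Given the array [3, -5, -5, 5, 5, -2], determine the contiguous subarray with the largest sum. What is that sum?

Using Kadane's algorithm on [3, -5, -5, 5, 5, -2]:

Scanning through the array:
Position 1 (value -5): max_ending_here = -2, max_so_far = 3
Position 2 (value -5): max_ending_here = -5, max_so_far = 3
Position 3 (value 5): max_ending_here = 5, max_so_far = 5
Position 4 (value 5): max_ending_here = 10, max_so_far = 10
Position 5 (value -2): max_ending_here = 8, max_so_far = 10

Maximum subarray: [5, 5]
Maximum sum: 10

The maximum subarray is [5, 5] with sum 10. This subarray runs from index 3 to index 4.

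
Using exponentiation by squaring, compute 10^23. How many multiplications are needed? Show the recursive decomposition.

Computing 10^23 by squaring (build up from 10^1; each line after the first costs one multiplication):

10^1 = 10
10^2 = (10^1)^2 = 10^2 = 100
10^4 = (10^2)^2 = 100^2 = 10000
10^5 = 10 * 10^4 = 10 * 10000 = 100000
10^10 = (10^5)^2 = 100000^2 = 10000000000
10^11 = 10 * 10^10 = 10 * 10000000000 = 100000000000
10^22 = (10^11)^2 = 100000000000^2 = 10000000000000000000000
10^23 = 10 * 10^22 = 10 * 10000000000000000000000 = 100000000000000000000000

Result: 100000000000000000000000
Multiplications needed: 7 (7 lines after 10^1)

10^23 = 100000000000000000000000. Using exponentiation by squaring, this requires 7 multiplications. The key idea: if the exponent is even, square the half-power; if odd, multiply by the base once.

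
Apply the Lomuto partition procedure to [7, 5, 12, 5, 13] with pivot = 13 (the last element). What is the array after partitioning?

Lomuto partition with pivot = 13:

Initial array: [7, 5, 12, 5, 13]

arr[0]=7 <= 13: swap with position 0, array becomes [7, 5, 12, 5, 13]
arr[1]=5 <= 13: swap with position 1, array becomes [7, 5, 12, 5, 13]
arr[2]=12 <= 13: swap with position 2, array becomes [7, 5, 12, 5, 13]
arr[3]=5 <= 13: swap with position 3, array becomes [7, 5, 12, 5, 13]

Place pivot at position 4: [7, 5, 12, 5, 13]
Pivot position: 4

After partitioning with pivot 13, the array becomes [7, 5, 12, 5, 13]. The pivot is placed at index 4. All elements to the left of the pivot are <= 13, and all elements to the right are > 13.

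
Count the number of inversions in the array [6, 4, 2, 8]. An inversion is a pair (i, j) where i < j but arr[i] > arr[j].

Finding inversions in [6, 4, 2, 8]:

(0, 1): arr[0]=6 > arr[1]=4
(0, 2): arr[0]=6 > arr[2]=2
(1, 2): arr[1]=4 > arr[2]=2

Total inversions: 3

The array has 3 inversion(s): (0,1), (0,2), (1,2). Each pair (i,j) satisfies i < j and arr[i] > arr[j].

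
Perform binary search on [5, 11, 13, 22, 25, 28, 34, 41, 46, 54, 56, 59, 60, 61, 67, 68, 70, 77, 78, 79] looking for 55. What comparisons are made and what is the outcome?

Binary search for 55 in [5, 11, 13, 22, 25, 28, 34, 41, 46, 54, 56, 59, 60, 61, 67, 68, 70, 77, 78, 79]:

lo=0, hi=19, mid=9, arr[mid]=54 -> 54 < 55, search right half
lo=10, hi=19, mid=14, arr[mid]=67 -> 67 > 55, search left half
lo=10, hi=13, mid=11, arr[mid]=59 -> 59 > 55, search left half
lo=10, hi=10, mid=10, arr[mid]=56 -> 56 > 55, search left half
lo=10 > hi=9, target 55 not found

Binary search determines that 55 is not in the array after 4 comparisons. The search space was exhausted without finding the target.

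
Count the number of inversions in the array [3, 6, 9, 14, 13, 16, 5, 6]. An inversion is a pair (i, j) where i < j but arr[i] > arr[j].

Finding inversions in [3, 6, 9, 14, 13, 16, 5, 6]:

(1, 6): arr[1]=6 > arr[6]=5
(2, 6): arr[2]=9 > arr[6]=5
(2, 7): arr[2]=9 > arr[7]=6
(3, 4): arr[3]=14 > arr[4]=13
(3, 6): arr[3]=14 > arr[6]=5
(3, 7): arr[3]=14 > arr[7]=6
(4, 6): arr[4]=13 > arr[6]=5
(4, 7): arr[4]=13 > arr[7]=6
(5, 6): arr[5]=16 > arr[6]=5
(5, 7): arr[5]=16 > arr[7]=6

Total inversions: 10

The array has 10 inversion(s): (1,6), (2,6), (2,7), (3,4), (3,6), (3,7), (4,6), (4,7), (5,6), (5,7). Each pair (i,j) satisfies i < j and arr[i] > arr[j].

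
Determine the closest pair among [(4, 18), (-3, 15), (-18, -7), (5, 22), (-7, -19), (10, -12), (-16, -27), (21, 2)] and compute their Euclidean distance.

Computing all pairwise distances among 8 points:

d((4, 18), (-3, 15)) = 7.6158
d((4, 18), (-18, -7)) = 33.3017
d((4, 18), (5, 22)) = 4.1231 <-- minimum
d((4, 18), (-7, -19)) = 38.6005
d((4, 18), (10, -12)) = 30.5941
d((4, 18), (-16, -27)) = 49.2443
d((4, 18), (21, 2)) = 23.3452
d((-3, 15), (-18, -7)) = 26.6271
d((-3, 15), (5, 22)) = 10.6301
d((-3, 15), (-7, -19)) = 34.2345
d((-3, 15), (10, -12)) = 29.9666
d((-3, 15), (-16, -27)) = 43.9659
d((-3, 15), (21, 2)) = 27.2947
d((-18, -7), (5, 22)) = 37.0135
d((-18, -7), (-7, -19)) = 16.2788
d((-18, -7), (10, -12)) = 28.4429
d((-18, -7), (-16, -27)) = 20.0998
d((-18, -7), (21, 2)) = 40.025
d((5, 22), (-7, -19)) = 42.72
d((5, 22), (10, -12)) = 34.3657
d((5, 22), (-16, -27)) = 53.3104
d((5, 22), (21, 2)) = 25.6125
d((-7, -19), (10, -12)) = 18.3848
d((-7, -19), (-16, -27)) = 12.0416
d((-7, -19), (21, 2)) = 35.0
d((10, -12), (-16, -27)) = 30.0167
d((10, -12), (21, 2)) = 17.8045
d((-16, -27), (21, 2)) = 47.0106

Closest pair: (4, 18) and (5, 22) with distance 4.1231

The closest pair is (4, 18) and (5, 22) with Euclidean distance 4.1231. For 8 points, brute-force pairwise comparison is shown above. For large n, the divide-and-conquer algorithm (sort by x, recurse on halves, check the dividing strip) achieves O(n log n).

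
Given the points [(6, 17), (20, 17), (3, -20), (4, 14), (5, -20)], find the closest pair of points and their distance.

Computing all pairwise distances among 5 points:

d((6, 17), (20, 17)) = 14.0
d((6, 17), (3, -20)) = 37.1214
d((6, 17), (4, 14)) = 3.6056
d((6, 17), (5, -20)) = 37.0135
d((20, 17), (3, -20)) = 40.7185
d((20, 17), (4, 14)) = 16.2788
d((20, 17), (5, -20)) = 39.9249
d((3, -20), (4, 14)) = 34.0147
d((3, -20), (5, -20)) = 2.0 <-- minimum
d((4, 14), (5, -20)) = 34.0147

Closest pair: (3, -20) and (5, -20) with distance 2.0

The closest pair is (3, -20) and (5, -20) with Euclidean distance 2.0. For 5 points, brute-force pairwise comparison is shown above. For large n, the divide-and-conquer algorithm (sort by x, recurse on halves, check the dividing strip) achieves O(n log n).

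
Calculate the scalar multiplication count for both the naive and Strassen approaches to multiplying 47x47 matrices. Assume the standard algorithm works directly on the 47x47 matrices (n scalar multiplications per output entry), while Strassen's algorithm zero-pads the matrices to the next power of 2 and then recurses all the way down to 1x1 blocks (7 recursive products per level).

Matrix multiplication for 47x47 matrices:

Strassen's algorithm requires power-of-2 dimensions. Pad 47x47 to 64x64 (next power of 2).

Standard algorithm: 47^3 = 103823 multiplications
Strassen's algorithm: 7^(log2(64)) = 7^6 = 117649 multiplications
Difference: 103823 - 117649 = -13826 (Strassen uses MORE here due to padding overhead — for small or just-over-power-of-2 n, padding can outweigh the per-level savings)

Standard: 103823 multiplications (47^3). Strassen: 117649 multiplications (7^6, after padding to 64x64). Strassen reduces 8 recursive multiplications to 7 at each level.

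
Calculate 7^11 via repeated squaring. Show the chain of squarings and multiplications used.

Computing 7^11 by squaring (build up from 7^1; each line after the first costs one multiplication):

7^1 = 7
7^2 = (7^1)^2 = 7^2 = 49
7^4 = (7^2)^2 = 49^2 = 2401
7^5 = 7 * 7^4 = 7 * 2401 = 16807
7^10 = (7^5)^2 = 16807^2 = 282475249
7^11 = 7 * 7^10 = 7 * 282475249 = 1977326743

Result: 1977326743
Multiplications needed: 5 (5 lines after 7^1)

7^11 = 1977326743. Using exponentiation by squaring, this requires 5 multiplications. The key idea: if the exponent is even, square the half-power; if odd, multiply by the base once.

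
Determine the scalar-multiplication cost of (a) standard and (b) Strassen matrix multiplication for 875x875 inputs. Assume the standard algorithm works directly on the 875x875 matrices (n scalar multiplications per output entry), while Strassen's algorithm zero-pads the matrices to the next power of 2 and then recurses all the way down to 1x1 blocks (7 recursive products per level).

Matrix multiplication for 875x875 matrices:

Strassen's algorithm requires power-of-2 dimensions. Pad 875x875 to 1024x1024 (next power of 2).

Standard algorithm: 875^3 = 669921875 multiplications
Strassen's algorithm: 7^(log2(1024)) = 7^10 = 282475249 multiplications
Savings: 669921875 - 282475249 = 387446626 multiplications

Standard: 669921875 multiplications (875^3). Strassen: 282475249 multiplications (7^10, after padding to 1024x1024). Strassen reduces 8 recursive multiplications to 7 at each level.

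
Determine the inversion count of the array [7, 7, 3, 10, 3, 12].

Finding inversions in [7, 7, 3, 10, 3, 12]:

(0, 2): arr[0]=7 > arr[2]=3
(0, 4): arr[0]=7 > arr[4]=3
(1, 2): arr[1]=7 > arr[2]=3
(1, 4): arr[1]=7 > arr[4]=3
(3, 4): arr[3]=10 > arr[4]=3

Total inversions: 5

The array has 5 inversion(s): (0,2), (0,4), (1,2), (1,4), (3,4). Each pair (i,j) satisfies i < j and arr[i] > arr[j].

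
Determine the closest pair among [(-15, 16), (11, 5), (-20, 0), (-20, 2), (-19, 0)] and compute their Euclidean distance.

Computing all pairwise distances among 5 points:

d((-15, 16), (11, 5)) = 28.2312
d((-15, 16), (-20, 0)) = 16.7631
d((-15, 16), (-20, 2)) = 14.8661
d((-15, 16), (-19, 0)) = 16.4924
d((11, 5), (-20, 0)) = 31.4006
d((11, 5), (-20, 2)) = 31.1448
d((11, 5), (-19, 0)) = 30.4138
d((-20, 0), (-20, 2)) = 2.0
d((-20, 0), (-19, 0)) = 1.0 <-- minimum
d((-20, 2), (-19, 0)) = 2.2361

Closest pair: (-20, 0) and (-19, 0) with distance 1.0

The closest pair is (-20, 0) and (-19, 0) with Euclidean distance 1.0. For 5 points, brute-force pairwise comparison is shown above. For large n, the divide-and-conquer algorithm (sort by x, recurse on halves, check the dividing strip) achieves O(n log n).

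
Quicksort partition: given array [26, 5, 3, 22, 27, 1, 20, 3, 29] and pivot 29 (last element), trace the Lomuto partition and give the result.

Lomuto partition with pivot = 29:

Initial array: [26, 5, 3, 22, 27, 1, 20, 3, 29]

arr[0]=26 <= 29: swap with position 0, array becomes [26, 5, 3, 22, 27, 1, 20, 3, 29]
arr[1]=5 <= 29: swap with position 1, array becomes [26, 5, 3, 22, 27, 1, 20, 3, 29]
arr[2]=3 <= 29: swap with position 2, array becomes [26, 5, 3, 22, 27, 1, 20, 3, 29]
arr[3]=22 <= 29: swap with position 3, array becomes [26, 5, 3, 22, 27, 1, 20, 3, 29]
arr[4]=27 <= 29: swap with position 4, array becomes [26, 5, 3, 22, 27, 1, 20, 3, 29]
arr[5]=1 <= 29: swap with position 5, array becomes [26, 5, 3, 22, 27, 1, 20, 3, 29]
arr[6]=20 <= 29: swap with position 6, array becomes [26, 5, 3, 22, 27, 1, 20, 3, 29]
arr[7]=3 <= 29: swap with position 7, array becomes [26, 5, 3, 22, 27, 1, 20, 3, 29]

Place pivot at position 8: [26, 5, 3, 22, 27, 1, 20, 3, 29]
Pivot position: 8

After partitioning with pivot 29, the array becomes [26, 5, 3, 22, 27, 1, 20, 3, 29]. The pivot is placed at index 8. All elements to the left of the pivot are <= 29, and all elements to the right are > 29.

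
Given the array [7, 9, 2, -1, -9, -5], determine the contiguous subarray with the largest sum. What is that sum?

Using Kadane's algorithm on [7, 9, 2, -1, -9, -5]:

Scanning through the array:
Position 1 (value 9): max_ending_here = 16, max_so_far = 16
Position 2 (value 2): max_ending_here = 18, max_so_far = 18
Position 3 (value -1): max_ending_here = 17, max_so_far = 18
Position 4 (value -9): max_ending_here = 8, max_so_far = 18
Position 5 (value -5): max_ending_here = 3, max_so_far = 18

Maximum subarray: [7, 9, 2]
Maximum sum: 18

The maximum subarray is [7, 9, 2] with sum 18. This subarray runs from index 0 to index 2.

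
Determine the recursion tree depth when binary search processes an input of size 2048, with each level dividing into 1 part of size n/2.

For divide and conquer with division factor 2:

Problem sizes at each level:
Level 0: 2048
Level 1: 1024
Level 2: 512
Level 3: 256
Level 4: 128
Level 5: 64
Level 6: 32
Level 7: 16
Level 8: 8
Level 9: 4
Level 10: 2
Level 11: 1

The root is level 0 and the size-1 base case is level 11 (the tree spans levels 0 through 11, i.e. 12 levels counting the root), so the depth is the number of divisions: log_2(2048) = 11

The recursion tree depth is log_2(2048) = 11. At each level, the problem size is divided by 2, so it takes 11 divisions to reduce to a base case of size 1. The algorithm makes 1 recursive call at each level.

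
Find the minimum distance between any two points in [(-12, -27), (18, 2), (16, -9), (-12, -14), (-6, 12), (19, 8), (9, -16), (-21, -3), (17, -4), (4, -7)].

Computing all pairwise distances among 10 points:

d((-12, -27), (18, 2)) = 41.7253
d((-12, -27), (16, -9)) = 33.2866
d((-12, -27), (-12, -14)) = 13.0
d((-12, -27), (-6, 12)) = 39.4588
d((-12, -27), (19, 8)) = 46.7547
d((-12, -27), (9, -16)) = 23.7065
d((-12, -27), (-21, -3)) = 25.632
d((-12, -27), (17, -4)) = 37.0135
d((-12, -27), (4, -7)) = 25.6125
d((18, 2), (16, -9)) = 11.1803
d((18, 2), (-12, -14)) = 34.0
d((18, 2), (-6, 12)) = 26.0
d((18, 2), (19, 8)) = 6.0828
d((18, 2), (9, -16)) = 20.1246
d((18, 2), (-21, -3)) = 39.3192
d((18, 2), (17, -4)) = 6.0828
d((18, 2), (4, -7)) = 16.6433
d((16, -9), (-12, -14)) = 28.4429
d((16, -9), (-6, 12)) = 30.4138
d((16, -9), (19, 8)) = 17.2627
d((16, -9), (9, -16)) = 9.8995
d((16, -9), (-21, -3)) = 37.4833
d((16, -9), (17, -4)) = 5.099 <-- minimum
d((16, -9), (4, -7)) = 12.1655
d((-12, -14), (-6, 12)) = 26.6833
d((-12, -14), (19, 8)) = 38.0132
d((-12, -14), (9, -16)) = 21.095
d((-12, -14), (-21, -3)) = 14.2127
d((-12, -14), (17, -4)) = 30.6757
d((-12, -14), (4, -7)) = 17.4642
d((-6, 12), (19, 8)) = 25.318
d((-6, 12), (9, -16)) = 31.7648
d((-6, 12), (-21, -3)) = 21.2132
d((-6, 12), (17, -4)) = 28.0179
d((-6, 12), (4, -7)) = 21.4709
d((19, 8), (9, -16)) = 26.0
d((19, 8), (-21, -3)) = 41.4849
d((19, 8), (17, -4)) = 12.1655
d((19, 8), (4, -7)) = 21.2132
d((9, -16), (-21, -3)) = 32.6956
d((9, -16), (17, -4)) = 14.4222
d((9, -16), (4, -7)) = 10.2956
d((-21, -3), (17, -4)) = 38.0132
d((-21, -3), (4, -7)) = 25.318
d((17, -4), (4, -7)) = 13.3417

Closest pair: (16, -9) and (17, -4) with distance 5.099

The closest pair is (16, -9) and (17, -4) with Euclidean distance 5.099. For 10 points, brute-force pairwise comparison is shown above. For large n, the divide-and-conquer algorithm (sort by x, recurse on halves, check the dividing strip) achieves O(n log n).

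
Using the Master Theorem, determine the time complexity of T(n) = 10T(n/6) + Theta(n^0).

Master Theorem for T(n) = 10T(n/6) + O(n^0):

a = 10, b = 6, c = 0
log_b(a) = log_6(10) = 1.2851

Case 1: c = 0 < log_6(10) = 1.2851
T(n) = O(n^(log_6 10))

For T(n) = 10T(n/6) + O(n^0): log_6(10) = 1.2851. This is Case 1 of the Master Theorem (c < log_b(a), work dominated by leaves), giving O(n^(log_6 10)).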